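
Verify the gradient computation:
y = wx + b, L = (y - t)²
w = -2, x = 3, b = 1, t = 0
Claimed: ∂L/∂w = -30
Correct

y = (-2)(3) + 1 = -5
∂L/∂y = 2(y - t) = 2(-5 - 0) = -10
∂y/∂w = x = 3
∂L/∂w = -10 × 3 = -30

Claimed value: -30
Correct: The correct gradient is -30.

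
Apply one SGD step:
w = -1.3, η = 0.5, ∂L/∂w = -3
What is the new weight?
w_new = 0.2

w_new = w - η·∂L/∂w = -1.3 - 0.5×(-3) = -1.3 - (-1.5) = 0.2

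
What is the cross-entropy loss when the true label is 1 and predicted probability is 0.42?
L = 0.8675

L = -1·log(0.42) - 0·log(0.58) = -log(0.42) = 0.8675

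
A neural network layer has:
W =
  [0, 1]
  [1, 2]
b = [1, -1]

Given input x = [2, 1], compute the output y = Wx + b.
y = [2, 3]

Wx = [0×2 + 1×1, 1×2 + 2×1]
   = [1, 4]
y = Wx + b = [1 + 1, 4 + -1] = [2, 3]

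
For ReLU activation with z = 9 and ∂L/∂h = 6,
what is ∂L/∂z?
∂L/∂z = 6

h = ReLU(9) = 9
Since z > 0: ∂h/∂z = 1
∂L/∂z = ∂L/∂h · ∂h/∂z = 6 × 1 = 6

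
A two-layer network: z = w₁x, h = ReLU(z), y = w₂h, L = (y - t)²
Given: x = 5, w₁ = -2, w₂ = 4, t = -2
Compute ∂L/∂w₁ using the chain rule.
∂L/∂w₁ = 0

Forward pass:
z = w₁x = -2×5 = -10
h = ReLU(-10) = 0
y = w₂h = 4×0 = 0

Backward pass:
∂L/∂y = 2(y - t) = 2(0 - -2) = 4
∂y/∂h = w₂ = 4
∂h/∂z = 0 (ReLU derivative)
∂z/∂w₁ = x = 5

∂L/∂w₁ = 4 × 4 × 0 × 5 = 0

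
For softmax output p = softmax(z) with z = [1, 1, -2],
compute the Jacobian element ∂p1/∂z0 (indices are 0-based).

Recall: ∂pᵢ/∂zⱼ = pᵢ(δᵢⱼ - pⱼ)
∂p1/∂z0 = -0.238

p = softmax(z) = [0.4879, 0.4879, 0.02429]
p1 = 0.4879, p0 = 0.4879

∂p1/∂z0 = -p1 × p0 = -0.4879 × 0.4879 = -0.238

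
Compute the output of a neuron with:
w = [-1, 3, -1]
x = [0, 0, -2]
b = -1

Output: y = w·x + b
y = 1

y = (-1)(0) + (3)(0) + (-1)(-2) + -1 = 1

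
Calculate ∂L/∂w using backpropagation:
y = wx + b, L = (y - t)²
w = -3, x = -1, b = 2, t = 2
∂L/∂w = -6

y = wx + b = (-3)(-1) + 2 = 5
∂L/∂y = 2(y - t) = 2(5 - 2) = 6
∂y/∂w = x = -1
∂L/∂w = ∂L/∂y · ∂y/∂w = 6 × -1 = -6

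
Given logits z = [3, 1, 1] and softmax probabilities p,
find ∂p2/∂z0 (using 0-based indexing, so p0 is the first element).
∂p2/∂z0 = -0.08382

p = softmax(z) = [0.787, 0.1065, 0.1065]
p2 = 0.1065, p0 = 0.787

∂p2/∂z0 = -p2 × p0 = -0.1065 × 0.787 = -0.08382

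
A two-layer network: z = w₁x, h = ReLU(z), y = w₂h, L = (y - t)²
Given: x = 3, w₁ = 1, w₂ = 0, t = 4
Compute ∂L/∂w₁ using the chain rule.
∂L/∂w₁ = 0

Forward pass:
z = w₁x = 1×3 = 3
h = ReLU(3) = 3
y = w₂h = 0×3 = 0

Backward pass:
∂L/∂y = 2(y - t) = 2(0 - 4) = -8
∂y/∂h = w₂ = 0
∂h/∂z = 1 (ReLU derivative)
∂z/∂w₁ = x = 3

∂L/∂w₁ = -8 × 0 × 1 × 3 = 0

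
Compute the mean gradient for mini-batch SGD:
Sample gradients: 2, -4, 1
Average gradient = -0.3333

Average = (1/3)(2 + -4 + 1) = -1/3 = -0.3333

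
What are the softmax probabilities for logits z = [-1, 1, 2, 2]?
p = [0.0206, 0.1522, 0.4136, 0.4136]

exp(z) = [0.3679, 2.718, 7.389, 7.389]
Sum = 17.86
p = [0.0206, 0.1522, 0.4136, 0.4136]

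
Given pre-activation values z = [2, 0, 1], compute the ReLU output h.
h = [2, 0, 1]

ReLU applied element-wise: max(0,2)=2, max(0,0)=0, max(0,1)=1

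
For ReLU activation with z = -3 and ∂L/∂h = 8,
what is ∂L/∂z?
∂L/∂z = 0

h = ReLU(-3) = 0
Since z < 0: ∂h/∂z = 0
∂L/∂z = ∂L/∂h · ∂h/∂z = 8 × 0 = 0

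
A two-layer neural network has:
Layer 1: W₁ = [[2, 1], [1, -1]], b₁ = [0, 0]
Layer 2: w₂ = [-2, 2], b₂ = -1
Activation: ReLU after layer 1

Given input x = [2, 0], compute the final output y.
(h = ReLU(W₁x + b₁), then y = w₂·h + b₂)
y = -5

Layer 1 pre-activation: z₁ = [4, 2]
After ReLU: h = [4, 2]
Layer 2 output: y = -2×4 + 2×2 + -1 = -5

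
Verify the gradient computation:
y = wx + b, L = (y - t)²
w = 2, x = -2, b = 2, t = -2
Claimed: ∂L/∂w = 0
Correct

y = (2)(-2) + 2 = -2
∂L/∂y = 2(y - t) = 2(-2 - -2) = 0
∂y/∂w = x = -2
∂L/∂w = 0 × -2 = 0

Claimed value: 0
Correct: The correct gradient is 0.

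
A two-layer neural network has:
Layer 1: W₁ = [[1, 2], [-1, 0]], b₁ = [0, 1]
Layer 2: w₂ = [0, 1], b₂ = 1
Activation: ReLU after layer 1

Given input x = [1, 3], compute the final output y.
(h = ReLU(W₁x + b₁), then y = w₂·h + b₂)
y = 1

Layer 1 pre-activation: z₁ = [7, 0]
After ReLU: h = [7, 0]
Layer 2 output: y = 0×7 + 1×0 + 1 = 1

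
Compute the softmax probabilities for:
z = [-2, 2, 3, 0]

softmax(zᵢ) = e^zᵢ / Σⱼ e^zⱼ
p = [0.0047, 0.2583, 0.702, 0.035]

exp(z) = [0.1353, 7.389, 20.09, 1]
Sum = 28.61
p = [0.0047, 0.2583, 0.702, 0.035]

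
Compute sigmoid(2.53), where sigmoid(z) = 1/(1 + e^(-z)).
0.9262

sigmoid(2.53) = 1/(1 + e^(-2.53)) = 1/(1 + 0.07966) = 0.9262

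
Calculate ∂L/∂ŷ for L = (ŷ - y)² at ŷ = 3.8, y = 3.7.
∂L/∂ŷ = 0.2

∂L/∂ŷ = 2(ŷ - y) = 2(3.8 - 3.7) = 2(0.1) = 0.2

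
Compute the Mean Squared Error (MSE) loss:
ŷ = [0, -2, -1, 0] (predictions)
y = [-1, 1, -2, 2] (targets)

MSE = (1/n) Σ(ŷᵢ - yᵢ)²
MSE = 3.75

MSE = (1/4)((0--1)² + (-2-1)² + (-1--2)² + (0-2)²) = (1/4)(1 + 9 + 1 + 4) = 3.75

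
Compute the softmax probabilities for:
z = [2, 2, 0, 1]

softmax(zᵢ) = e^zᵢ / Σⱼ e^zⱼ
p = [0.3995, 0.3995, 0.0541, 0.147]

exp(z) = [7.389, 7.389, 1, 2.718]
Sum = 18.5
p = [0.3995, 0.3995, 0.0541, 0.147]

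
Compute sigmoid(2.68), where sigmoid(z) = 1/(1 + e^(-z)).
0.9358

sigmoid(2.68) = 1/(1 + e^(-2.68)) = 1/(1 + 0.06856) = 0.9358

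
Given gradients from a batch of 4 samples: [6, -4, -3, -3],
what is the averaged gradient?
Average gradient = -1

Average = (1/4)(6 + -4 + -3 + -3) = -4/4 = -1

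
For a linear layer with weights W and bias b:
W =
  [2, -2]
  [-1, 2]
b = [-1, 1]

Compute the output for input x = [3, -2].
y = [9, -6]

Wx = [2×3 + -2×-2, -1×3 + 2×-2]
   = [10, -7]
y = Wx + b = [10 + -1, -7 + 1] = [9, -6]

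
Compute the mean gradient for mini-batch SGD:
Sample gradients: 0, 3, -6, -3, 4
Average gradient = -0.4

Average = (1/5)(0 + 3 + -6 + -3 + 4) = -2/5 = -0.4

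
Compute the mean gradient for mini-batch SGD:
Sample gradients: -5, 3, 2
Average gradient = 0

Average = (1/3)(-5 + 3 + 2) = 0/3 = 0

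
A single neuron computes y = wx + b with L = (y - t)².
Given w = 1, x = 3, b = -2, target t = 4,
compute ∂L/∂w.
∂L/∂w = -18

y = wx + b = (1)(3) + -2 = 1
∂L/∂y = 2(y - t) = 2(1 - 4) = -6
∂y/∂w = x = 3
∂L/∂w = ∂L/∂y · ∂y/∂w = -6 × 3 = -18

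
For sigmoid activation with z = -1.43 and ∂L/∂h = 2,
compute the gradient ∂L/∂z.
∂L/∂z = 0.3116

σ(-1.43) = 0.1931
σ'(-1.43) = σ(-1.43)(1 - σ(-1.43)) = 0.1931 × 0.8069 = 0.1558
∂L/∂z = ∂L/∂h · σ'(z) = 2 × 0.1558 = 0.3116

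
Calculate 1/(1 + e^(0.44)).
0.3917

sigmoid(-0.44) = 1/(1 + e^(0.44)) = 1/(1 + 1.553) = 0.3917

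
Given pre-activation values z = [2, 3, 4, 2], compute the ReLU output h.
h = [2, 3, 4, 2]

ReLU applied element-wise: max(0,2)=2, max(0,3)=3, max(0,4)=4, max(0,2)=2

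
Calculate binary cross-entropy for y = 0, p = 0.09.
L = 0.09431

L = -0·log(0.09) - 1·log(0.91) = -log(0.91) = 0.09431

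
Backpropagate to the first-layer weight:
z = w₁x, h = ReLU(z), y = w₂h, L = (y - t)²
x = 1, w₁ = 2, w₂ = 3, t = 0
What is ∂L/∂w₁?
∂L/∂w₁ = 36

Forward pass:
z = w₁x = 2×1 = 2
h = ReLU(2) = 2
y = w₂h = 3×2 = 6

Backward pass:
∂L/∂y = 2(y - t) = 2(6 - 0) = 12
∂y/∂h = w₂ = 3
∂h/∂z = 1 (ReLU derivative)
∂z/∂w₁ = x = 1

∂L/∂w₁ = 12 × 3 × 1 × 1 = 36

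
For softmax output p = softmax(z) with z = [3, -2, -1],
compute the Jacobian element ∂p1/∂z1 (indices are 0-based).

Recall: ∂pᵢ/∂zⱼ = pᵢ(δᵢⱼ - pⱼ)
∂p1/∂z1 = 0.00653

p = softmax(z) = [0.9756, 0.006573, 0.01787]
p1 = 0.006573

∂p1/∂z1 = p1(1 - p1) = 0.006573 × (1 - 0.006573) = 0.00653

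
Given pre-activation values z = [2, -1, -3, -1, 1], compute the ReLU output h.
h = [2, 0, 0, 0, 1]

ReLU applied element-wise: max(0,2)=2, max(0,-1)=0, max(0,-3)=0, max(0,-1)=0, max(0,1)=1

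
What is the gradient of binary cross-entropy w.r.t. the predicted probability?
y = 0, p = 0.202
∂L/∂p = 1.253

∂L/∂p = -y/p + (1-y)/(1-p) = 0 + 1/0.798 = 1.253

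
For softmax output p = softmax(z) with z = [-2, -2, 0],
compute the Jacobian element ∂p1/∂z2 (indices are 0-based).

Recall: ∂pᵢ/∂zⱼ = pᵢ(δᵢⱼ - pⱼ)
∂p1/∂z2 = -0.08382

p = softmax(z) = [0.1065, 0.1065, 0.787]
p1 = 0.1065, p2 = 0.787

∂p1/∂z2 = -p1 × p2 = -0.1065 × 0.787 = -0.08382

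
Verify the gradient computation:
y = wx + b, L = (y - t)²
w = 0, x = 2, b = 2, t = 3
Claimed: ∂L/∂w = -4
Correct

y = (0)(2) + 2 = 2
∂L/∂y = 2(y - t) = 2(2 - 3) = -2
∂y/∂w = x = 2
∂L/∂w = -2 × 2 = -4

Claimed value: -4
Correct: The correct gradient is -4.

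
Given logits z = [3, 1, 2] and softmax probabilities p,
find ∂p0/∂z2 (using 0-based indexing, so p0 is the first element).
∂p0/∂z2 = -0.1628

p = softmax(z) = [0.6652, 0.09003, 0.2447]
p0 = 0.6652, p2 = 0.2447

∂p0/∂z2 = -p0 × p2 = -0.6652 × 0.2447 = -0.1628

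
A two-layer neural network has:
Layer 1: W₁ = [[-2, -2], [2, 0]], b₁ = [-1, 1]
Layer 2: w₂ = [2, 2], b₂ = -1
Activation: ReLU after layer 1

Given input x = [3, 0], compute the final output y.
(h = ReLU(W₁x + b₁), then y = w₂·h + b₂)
y = 13

Layer 1 pre-activation: z₁ = [-7, 7]
After ReLU: h = [0, 7]
Layer 2 output: y = 2×0 + 2×7 + -1 = 13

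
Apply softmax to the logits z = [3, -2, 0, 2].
p = [0.702, 0.0047, 0.035, 0.2583]

exp(z) = [20.09, 0.1353, 1, 7.389]
Sum = 28.61
p = [0.702, 0.0047, 0.035, 0.2583]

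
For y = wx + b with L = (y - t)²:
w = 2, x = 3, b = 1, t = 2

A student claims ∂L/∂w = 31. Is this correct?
Incorrect

y = (2)(3) + 1 = 7
∂L/∂y = 2(y - t) = 2(7 - 2) = 10
∂y/∂w = x = 3
∂L/∂w = 10 × 3 = 30

Claimed value: 31
Incorrect: The correct gradient is 30.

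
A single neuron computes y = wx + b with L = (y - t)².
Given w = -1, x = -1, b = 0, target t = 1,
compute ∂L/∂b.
∂L/∂b = 0

y = wx + b = (-1)(-1) + 0 = 1
∂L/∂y = 2(y - t) = 2(1 - 1) = 0
∂y/∂b = 1
∂L/∂b = ∂L/∂y · ∂y/∂b = 0 × 1 = 0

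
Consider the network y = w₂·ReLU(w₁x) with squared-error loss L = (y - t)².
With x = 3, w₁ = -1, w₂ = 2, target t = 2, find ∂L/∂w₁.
∂L/∂w₁ = 0

Forward pass:
z = w₁x = -1×3 = -3
h = ReLU(-3) = 0
y = w₂h = 2×0 = 0

Backward pass:
∂L/∂y = 2(y - t) = 2(0 - 2) = -4
∂y/∂h = w₂ = 2
∂h/∂z = 0 (ReLU derivative)
∂z/∂w₁ = x = 3

∂L/∂w₁ = -4 × 2 × 0 × 3 = 0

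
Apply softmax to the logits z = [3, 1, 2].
p = [0.6652, 0.09, 0.2447]

exp(z) = [20.09, 2.718, 7.389]
Sum = 30.19
p = [0.6652, 0.09, 0.2447]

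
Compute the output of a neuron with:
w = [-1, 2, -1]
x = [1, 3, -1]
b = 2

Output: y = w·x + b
y = 8

y = (-1)(1) + (2)(3) + (-1)(-1) + 2 = 8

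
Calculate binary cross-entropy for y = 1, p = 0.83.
L = 0.1863

L = -1·log(0.83) - 0·log(0.17) = -log(0.83) = 0.1863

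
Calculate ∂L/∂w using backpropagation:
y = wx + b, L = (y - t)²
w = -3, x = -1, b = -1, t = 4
∂L/∂w = 4

y = wx + b = (-3)(-1) + -1 = 2
∂L/∂y = 2(y - t) = 2(2 - 4) = -4
∂y/∂w = x = -1
∂L/∂w = ∂L/∂y · ∂y/∂w = -4 × -1 = 4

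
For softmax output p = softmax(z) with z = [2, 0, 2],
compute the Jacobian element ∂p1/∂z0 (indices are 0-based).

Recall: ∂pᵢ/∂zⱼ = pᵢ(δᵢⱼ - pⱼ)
∂p1/∂z0 = -0.02968

p = softmax(z) = [0.4683, 0.06338, 0.4683]
p1 = 0.06338, p0 = 0.4683

∂p1/∂z0 = -p1 × p0 = -0.06338 × 0.4683 = -0.02968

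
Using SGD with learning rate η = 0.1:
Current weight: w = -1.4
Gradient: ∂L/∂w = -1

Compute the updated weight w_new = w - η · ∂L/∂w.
w_new = -1.3

w_new = w - η·∂L/∂w = -1.4 - 0.1×(-1) = -1.4 - (-0.1) = -1.3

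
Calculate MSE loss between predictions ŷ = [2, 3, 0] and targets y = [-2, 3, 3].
MSE = 8.333

MSE = (1/3)((2--2)² + (3-3)² + (0-3)²) = (1/3)(16 + 0 + 9) = 8.333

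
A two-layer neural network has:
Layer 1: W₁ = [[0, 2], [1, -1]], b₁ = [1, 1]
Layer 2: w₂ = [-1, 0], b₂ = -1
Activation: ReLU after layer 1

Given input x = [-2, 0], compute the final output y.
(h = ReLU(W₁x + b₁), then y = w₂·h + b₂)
y = -2

Layer 1 pre-activation: z₁ = [1, -1]
After ReLU: h = [1, 0]
Layer 2 output: y = -1×1 + 0×0 + -1 = -2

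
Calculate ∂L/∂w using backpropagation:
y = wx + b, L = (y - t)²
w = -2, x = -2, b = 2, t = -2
∂L/∂w = -32

y = wx + b = (-2)(-2) + 2 = 6
∂L/∂y = 2(y - t) = 2(6 - -2) = 16
∂y/∂w = x = -2
∂L/∂w = ∂L/∂y · ∂y/∂w = 16 × -2 = -32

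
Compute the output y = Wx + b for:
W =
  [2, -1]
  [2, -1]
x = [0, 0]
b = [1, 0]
y = [1, 0]

Wx = [2×0 + -1×0, 2×0 + -1×0]
   = [0, 0]
y = Wx + b = [0 + 1, 0 + 0] = [1, 0]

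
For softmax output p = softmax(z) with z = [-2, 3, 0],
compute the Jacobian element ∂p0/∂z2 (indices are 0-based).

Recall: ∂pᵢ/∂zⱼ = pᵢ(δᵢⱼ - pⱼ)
∂p0/∂z2 = -0.0003005

p = softmax(z) = [0.006377, 0.9465, 0.04712]
p0 = 0.006377, p2 = 0.04712

∂p0/∂z2 = -p0 × p2 = -0.006377 × 0.04712 = -0.0003005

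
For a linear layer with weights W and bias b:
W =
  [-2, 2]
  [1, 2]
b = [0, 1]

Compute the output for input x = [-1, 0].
y = [2, 0]

Wx = [-2×-1 + 2×0, 1×-1 + 2×0]
   = [2, -1]
y = Wx + b = [2 + 0, -1 + 1] = [2, 0]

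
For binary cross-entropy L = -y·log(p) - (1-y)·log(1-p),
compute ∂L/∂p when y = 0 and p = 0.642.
∂L/∂p = 2.793

∂L/∂p = -y/p + (1-y)/(1-p) = 0 + 1/0.358 = 2.793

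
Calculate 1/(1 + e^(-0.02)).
0.505

sigmoid(0.02) = 1/(1 + e^(-0.02)) = 1/(1 + 0.9802) = 0.505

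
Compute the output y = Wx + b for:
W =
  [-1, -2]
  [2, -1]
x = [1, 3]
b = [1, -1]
y = [-6, -2]

Wx = [-1×1 + -2×3, 2×1 + -1×3]
   = [-7, -1]
y = Wx + b = [-7 + 1, -1 + -1] = [-6, -2]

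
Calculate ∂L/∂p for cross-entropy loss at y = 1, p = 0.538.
∂L/∂p = -1.859

∂L/∂p = -y/p + (1-y)/(1-p) = -1/0.538 + 0 = -1.859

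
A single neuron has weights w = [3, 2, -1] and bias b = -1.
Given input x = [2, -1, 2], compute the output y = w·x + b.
y = 1

y = (3)(2) + (2)(-1) + (-1)(2) + -1 = 1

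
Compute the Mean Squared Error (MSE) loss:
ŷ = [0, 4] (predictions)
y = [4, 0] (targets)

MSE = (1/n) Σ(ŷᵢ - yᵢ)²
MSE = 16

MSE = (1/2)((0-4)² + (4-0)²) = (1/2)(16 + 16) = 16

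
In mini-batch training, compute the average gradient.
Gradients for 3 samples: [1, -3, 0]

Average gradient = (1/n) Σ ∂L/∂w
Average gradient = -0.6667

Average = (1/3)(1 + -3 + 0) = -2/3 = -0.6667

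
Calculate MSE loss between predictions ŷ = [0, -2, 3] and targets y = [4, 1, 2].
MSE = 8.667

MSE = (1/3)((0-4)² + (-2-1)² + (3-2)²) = (1/3)(16 + 9 + 1) = 8.667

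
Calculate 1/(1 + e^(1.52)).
0.1795

sigmoid(-1.52) = 1/(1 + e^(1.52)) = 1/(1 + 4.572) = 0.1795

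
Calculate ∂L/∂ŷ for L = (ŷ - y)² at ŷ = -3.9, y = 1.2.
∂L/∂ŷ = -10.2

∂L/∂ŷ = 2(ŷ - y) = 2(-3.9 - 1.2) = 2(-5.1) = -10.2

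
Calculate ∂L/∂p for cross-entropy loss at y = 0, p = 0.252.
∂L/∂p = 1.337

∂L/∂p = -y/p + (1-y)/(1-p) = 0 + 1/0.748 = 1.337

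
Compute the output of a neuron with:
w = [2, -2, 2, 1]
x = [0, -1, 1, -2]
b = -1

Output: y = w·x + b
y = 1

y = (2)(0) + (-2)(-1) + (2)(1) + (1)(-2) + -1 = 1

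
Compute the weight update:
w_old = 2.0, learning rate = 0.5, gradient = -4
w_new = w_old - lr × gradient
w_new = 4

w_new = w - η·∂L/∂w = 2.0 - 0.5×(-4) = 2.0 - (-2) = 4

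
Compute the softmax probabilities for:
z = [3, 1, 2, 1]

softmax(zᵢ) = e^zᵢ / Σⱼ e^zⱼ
p = [0.6103, 0.0826, 0.2245, 0.0826]

exp(z) = [20.09, 2.718, 7.389, 2.718]
Sum = 32.91
p = [0.6103, 0.0826, 0.2245, 0.0826]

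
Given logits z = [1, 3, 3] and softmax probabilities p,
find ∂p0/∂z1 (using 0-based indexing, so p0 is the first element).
∂p0/∂z1 = -0.02968

p = softmax(z) = [0.06338, 0.4683, 0.4683]
p0 = 0.06338, p1 = 0.4683

∂p0/∂z1 = -p0 × p1 = -0.06338 × 0.4683 = -0.02968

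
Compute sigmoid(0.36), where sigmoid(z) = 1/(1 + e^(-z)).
0.589

sigmoid(0.36) = 1/(1 + e^(-0.36)) = 1/(1 + 0.6977) = 0.589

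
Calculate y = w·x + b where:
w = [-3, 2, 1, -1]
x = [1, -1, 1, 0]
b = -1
y = -5

y = (-3)(1) + (2)(-1) + (1)(1) + (-1)(0) + -1 = -5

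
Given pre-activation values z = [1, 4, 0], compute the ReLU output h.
h = [1, 4, 0]

ReLU applied element-wise: max(0,1)=1, max(0,4)=4, max(0,0)=0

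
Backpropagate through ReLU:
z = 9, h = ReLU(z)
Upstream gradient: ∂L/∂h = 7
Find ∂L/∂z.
∂L/∂z = 7

h = ReLU(9) = 9
Since z > 0: ∂h/∂z = 1
∂L/∂z = ∂L/∂h · ∂h/∂z = 7 × 1 = 7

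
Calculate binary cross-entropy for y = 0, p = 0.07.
L = 0.07257

L = -0·log(0.07) - 1·log(0.93) = -log(0.93) = 0.07257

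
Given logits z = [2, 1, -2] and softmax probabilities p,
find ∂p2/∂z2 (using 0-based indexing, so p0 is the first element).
∂p2/∂z2 = 0.01304

p = softmax(z) = [0.7214, 0.2654, 0.01321]
p2 = 0.01321

∂p2/∂z2 = p2(1 - p2) = 0.01321 × (1 - 0.01321) = 0.01304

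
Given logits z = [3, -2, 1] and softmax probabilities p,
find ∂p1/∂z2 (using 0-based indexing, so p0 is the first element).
∂p1/∂z2 = -0.0006991

p = softmax(z) = [0.8756, 0.0059, 0.1185]
p1 = 0.0059, p2 = 0.1185

∂p1/∂z2 = -p1 × p2 = -0.0059 × 0.1185 = -0.0006991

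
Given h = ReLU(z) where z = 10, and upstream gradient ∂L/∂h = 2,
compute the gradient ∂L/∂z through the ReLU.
∂L/∂z = 2

h = ReLU(10) = 10
Since z > 0: ∂h/∂z = 1
∂L/∂z = ∂L/∂h · ∂h/∂z = 2 × 1 = 2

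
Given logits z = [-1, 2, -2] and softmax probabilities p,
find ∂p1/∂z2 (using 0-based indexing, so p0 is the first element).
∂p1/∂z2 = -0.01605

p = softmax(z) = [0.04661, 0.9362, 0.01715]
p1 = 0.9362, p2 = 0.01715

∂p1/∂z2 = -p1 × p2 = -0.9362 × 0.01715 = -0.01605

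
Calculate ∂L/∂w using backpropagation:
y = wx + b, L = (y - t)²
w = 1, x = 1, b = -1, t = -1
∂L/∂w = 2

y = wx + b = (1)(1) + -1 = 0
∂L/∂y = 2(y - t) = 2(0 - -1) = 2
∂y/∂w = x = 1
∂L/∂w = ∂L/∂y · ∂y/∂w = 2 × 1 = 2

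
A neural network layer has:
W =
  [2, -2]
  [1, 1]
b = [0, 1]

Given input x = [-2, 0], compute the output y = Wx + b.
y = [-4, -1]

Wx = [2×-2 + -2×0, 1×-2 + 1×0]
   = [-4, -2]
y = Wx + b = [-4 + 0, -2 + 1] = [-4, -1]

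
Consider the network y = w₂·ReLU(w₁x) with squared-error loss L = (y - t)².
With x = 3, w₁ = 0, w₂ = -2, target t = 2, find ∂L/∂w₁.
∂L/∂w₁ = 0

Forward pass:
z = w₁x = 0×3 = 0
h = ReLU(0) = 0
y = w₂h = -2×0 = 0

Backward pass:
∂L/∂y = 2(y - t) = 2(0 - 2) = -4
∂y/∂h = w₂ = -2
∂h/∂z = 0 (ReLU derivative)
∂z/∂w₁ = x = 3

∂L/∂w₁ = -4 × -2 × 0 × 3 = 0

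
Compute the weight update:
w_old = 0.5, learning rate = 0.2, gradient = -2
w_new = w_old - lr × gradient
w_new = 0.9

w_new = w - η·∂L/∂w = 0.5 - 0.2×(-2) = 0.5 - (-0.4) = 0.9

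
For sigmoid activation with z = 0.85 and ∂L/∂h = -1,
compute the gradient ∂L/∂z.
∂L/∂z = -0.2098

σ(0.85) = 0.7006
σ'(0.85) = σ(0.85)(1 - σ(0.85)) = 0.7006 × 0.2994 = 0.2098
∂L/∂z = ∂L/∂h · σ'(z) = -1 × 0.2098 = -0.2098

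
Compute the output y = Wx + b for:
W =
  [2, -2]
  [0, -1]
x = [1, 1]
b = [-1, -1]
y = [-1, -2]

Wx = [2×1 + -2×1, 0×1 + -1×1]
   = [0, -1]
y = Wx + b = [0 + -1, -1 + -1] = [-1, -2]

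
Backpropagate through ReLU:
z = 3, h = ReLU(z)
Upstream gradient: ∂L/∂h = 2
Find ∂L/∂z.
∂L/∂z = 2

h = ReLU(3) = 3
Since z > 0: ∂h/∂z = 1
∂L/∂z = ∂L/∂h · ∂h/∂z = 2 × 1 = 2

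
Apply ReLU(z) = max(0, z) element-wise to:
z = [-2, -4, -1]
h = [0, 0, 0]

ReLU applied element-wise: max(0,-2)=0, max(0,-4)=0, max(0,-1)=0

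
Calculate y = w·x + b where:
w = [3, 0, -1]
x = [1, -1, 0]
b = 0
y = 3

y = (3)(1) + (0)(-1) + (-1)(0) + 0 = 3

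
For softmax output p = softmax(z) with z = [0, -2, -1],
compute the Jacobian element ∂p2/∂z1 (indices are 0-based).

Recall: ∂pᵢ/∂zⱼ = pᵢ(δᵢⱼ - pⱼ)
∂p2/∂z1 = -0.02203

p = softmax(z) = [0.6652, 0.09003, 0.2447]
p2 = 0.2447, p1 = 0.09003

∂p2/∂z1 = -p2 × p1 = -0.2447 × 0.09003 = -0.02203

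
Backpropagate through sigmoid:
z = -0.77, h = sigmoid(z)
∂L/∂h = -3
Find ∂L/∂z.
∂L/∂z = -0.649

σ(-0.77) = 0.3165
σ'(-0.77) = σ(-0.77)(1 - σ(-0.77)) = 0.3165 × 0.6835 = 0.2163
∂L/∂z = ∂L/∂h · σ'(z) = -3 × 0.2163 = -0.649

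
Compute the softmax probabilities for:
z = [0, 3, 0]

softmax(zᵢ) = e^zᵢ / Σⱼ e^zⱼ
p = [0.0453, 0.9094, 0.0453]

exp(z) = [1, 20.09, 1]
Sum = 22.09
p = [0.0453, 0.9094, 0.0453]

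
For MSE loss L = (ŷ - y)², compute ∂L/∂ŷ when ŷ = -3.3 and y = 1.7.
∂L/∂ŷ = -10.0

∂L/∂ŷ = 2(ŷ - y) = 2(-3.3 - 1.7) = 2(-5.0) = -10.0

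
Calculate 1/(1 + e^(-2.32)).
0.9105

sigmoid(2.32) = 1/(1 + e^(-2.32)) = 1/(1 + 0.09827) = 0.9105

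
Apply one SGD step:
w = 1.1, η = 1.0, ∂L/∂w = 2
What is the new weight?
w_new = -0.9

w_new = w - η·∂L/∂w = 1.1 - 1.0×(2) = 1.1 - (2) = -0.9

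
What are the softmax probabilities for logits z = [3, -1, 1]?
p = [0.8668, 0.0159, 0.1173]

exp(z) = [20.09, 0.3679, 2.718]
Sum = 23.17
p = [0.8668, 0.0159, 0.1173]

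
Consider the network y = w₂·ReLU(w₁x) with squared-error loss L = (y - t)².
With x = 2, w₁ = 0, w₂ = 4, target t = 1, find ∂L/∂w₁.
∂L/∂w₁ = 0

Forward pass:
z = w₁x = 0×2 = 0
h = ReLU(0) = 0
y = w₂h = 4×0 = 0

Backward pass:
∂L/∂y = 2(y - t) = 2(0 - 1) = -2
∂y/∂h = w₂ = 4
∂h/∂z = 0 (ReLU derivative)
∂z/∂w₁ = x = 2

∂L/∂w₁ = -2 × 4 × 0 × 2 = 0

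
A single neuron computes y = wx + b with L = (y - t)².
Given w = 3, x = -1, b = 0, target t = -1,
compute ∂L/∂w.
∂L/∂w = 4

y = wx + b = (3)(-1) + 0 = -3
∂L/∂y = 2(y - t) = 2(-3 - -1) = -4
∂y/∂w = x = -1
∂L/∂w = ∂L/∂y · ∂y/∂w = -4 × -1 = 4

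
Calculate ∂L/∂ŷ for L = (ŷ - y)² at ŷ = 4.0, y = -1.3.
∂L/∂ŷ = 10.6

∂L/∂ŷ = 2(ŷ - y) = 2(4.0 - -1.3) = 2(5.3) = 10.6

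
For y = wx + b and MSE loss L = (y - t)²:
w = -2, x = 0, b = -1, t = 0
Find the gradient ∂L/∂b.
∂L/∂b = -2

y = wx + b = (-2)(0) + -1 = -1
∂L/∂y = 2(y - t) = 2(-1 - 0) = -2
∂y/∂b = 1
∂L/∂b = ∂L/∂y · ∂y/∂b = -2 × 1 = -2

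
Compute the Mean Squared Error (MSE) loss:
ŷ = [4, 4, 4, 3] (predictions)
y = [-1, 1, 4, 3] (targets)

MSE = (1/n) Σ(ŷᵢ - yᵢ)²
MSE = 8.5

MSE = (1/4)((4--1)² + (4-1)² + (4-4)² + (3-3)²) = (1/4)(25 + 9 + 0 + 0) = 8.5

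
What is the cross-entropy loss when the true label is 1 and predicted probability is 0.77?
L = 0.2614

L = -1·log(0.77) - 0·log(0.23) = -log(0.77) = 0.2614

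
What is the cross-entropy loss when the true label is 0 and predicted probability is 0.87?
L = 2.04

L = -0·log(0.87) - 1·log(0.13) = -log(0.13) = 2.04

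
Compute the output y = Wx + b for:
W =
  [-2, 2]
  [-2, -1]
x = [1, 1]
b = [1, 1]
y = [1, -2]

Wx = [-2×1 + 2×1, -2×1 + -1×1]
   = [0, -3]
y = Wx + b = [0 + 1, -3 + 1] = [1, -2]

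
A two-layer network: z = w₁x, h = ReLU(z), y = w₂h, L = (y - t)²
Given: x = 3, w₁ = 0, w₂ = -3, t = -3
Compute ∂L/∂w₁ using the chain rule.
∂L/∂w₁ = 0

Forward pass:
z = w₁x = 0×3 = 0
h = ReLU(0) = 0
y = w₂h = -3×0 = 0

Backward pass:
∂L/∂y = 2(y - t) = 2(0 - -3) = 6
∂y/∂h = w₂ = -3
∂h/∂z = 0 (ReLU derivative)
∂z/∂w₁ = x = 3

∂L/∂w₁ = 6 × -3 × 0 × 3 = 0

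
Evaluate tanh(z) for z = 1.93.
0.9587

tanh(1.93) = (e^(1.93) - e^(-1.93))/(e^(1.93) + e^(-1.93)) = 0.9587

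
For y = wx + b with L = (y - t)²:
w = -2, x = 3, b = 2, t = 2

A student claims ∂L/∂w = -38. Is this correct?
Incorrect

y = (-2)(3) + 2 = -4
∂L/∂y = 2(y - t) = 2(-4 - 2) = -12
∂y/∂w = x = 3
∂L/∂w = -12 × 3 = -36

Claimed value: -38
Incorrect: The correct gradient is -36.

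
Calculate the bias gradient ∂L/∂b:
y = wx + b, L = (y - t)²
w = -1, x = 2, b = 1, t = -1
∂L/∂b = 0

y = wx + b = (-1)(2) + 1 = -1
∂L/∂y = 2(y - t) = 2(-1 - -1) = 0
∂y/∂b = 1
∂L/∂b = ∂L/∂y · ∂y/∂b = 0 × 1 = 0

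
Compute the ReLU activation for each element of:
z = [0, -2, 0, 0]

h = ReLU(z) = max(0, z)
h = [0, 0, 0, 0]

ReLU applied element-wise: max(0,0)=0, max(0,-2)=0, max(0,0)=0, max(0,0)=0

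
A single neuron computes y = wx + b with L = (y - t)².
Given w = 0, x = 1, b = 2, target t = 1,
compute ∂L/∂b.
∂L/∂b = 2

y = wx + b = (0)(1) + 2 = 2
∂L/∂y = 2(y - t) = 2(2 - 1) = 2
∂y/∂b = 1
∂L/∂b = ∂L/∂y · ∂y/∂b = 2 × 1 = 2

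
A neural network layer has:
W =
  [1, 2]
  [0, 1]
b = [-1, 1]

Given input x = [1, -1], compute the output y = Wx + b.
y = [-2, 0]

Wx = [1×1 + 2×-1, 0×1 + 1×-1]
   = [-1, -1]
y = Wx + b = [-1 + -1, -1 + 1] = [-2, 0]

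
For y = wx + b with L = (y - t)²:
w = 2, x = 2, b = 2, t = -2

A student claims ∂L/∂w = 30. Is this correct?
Incorrect

y = (2)(2) + 2 = 6
∂L/∂y = 2(y - t) = 2(6 - -2) = 16
∂y/∂w = x = 2
∂L/∂w = 16 × 2 = 32

Claimed value: 30
Incorrect: The correct gradient is 32.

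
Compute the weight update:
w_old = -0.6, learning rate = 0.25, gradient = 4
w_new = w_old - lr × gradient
w_new = -1.6

w_new = w - η·∂L/∂w = -0.6 - 0.25×(4) = -0.6 - (1) = -1.6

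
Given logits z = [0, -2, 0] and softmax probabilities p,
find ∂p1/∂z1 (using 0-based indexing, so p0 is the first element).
∂p1/∂z1 = 0.05936

p = softmax(z) = [0.4683, 0.06338, 0.4683]
p1 = 0.06338

∂p1/∂z1 = p1(1 - p1) = 0.06338 × (1 - 0.06338) = 0.05936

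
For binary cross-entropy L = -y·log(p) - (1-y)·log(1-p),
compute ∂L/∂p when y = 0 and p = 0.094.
∂L/∂p = 1.104

∂L/∂p = -y/p + (1-y)/(1-p) = 0 + 1/0.906 = 1.104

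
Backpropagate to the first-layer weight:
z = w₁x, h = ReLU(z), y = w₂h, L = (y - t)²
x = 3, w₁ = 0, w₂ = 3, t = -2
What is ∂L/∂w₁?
∂L/∂w₁ = 0

Forward pass:
z = w₁x = 0×3 = 0
h = ReLU(0) = 0
y = w₂h = 3×0 = 0

Backward pass:
∂L/∂y = 2(y - t) = 2(0 - -2) = 4
∂y/∂h = w₂ = 3
∂h/∂z = 0 (ReLU derivative)
∂z/∂w₁ = x = 3

∂L/∂w₁ = 4 × 3 × 0 × 3 = 0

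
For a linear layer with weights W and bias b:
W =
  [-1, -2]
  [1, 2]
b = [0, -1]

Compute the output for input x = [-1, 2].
y = [-3, 2]

Wx = [-1×-1 + -2×2, 1×-1 + 2×2]
   = [-3, 3]
y = Wx + b = [-3 + 0, 3 + -1] = [-3, 2]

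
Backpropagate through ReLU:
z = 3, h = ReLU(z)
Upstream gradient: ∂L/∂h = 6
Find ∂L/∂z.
∂L/∂z = 6

h = ReLU(3) = 3
Since z > 0: ∂h/∂z = 1
∂L/∂z = ∂L/∂h · ∂h/∂z = 6 × 1 = 6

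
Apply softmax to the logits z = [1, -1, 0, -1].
p = [0.6103, 0.0826, 0.2245, 0.0826]

exp(z) = [2.718, 0.3679, 1, 0.3679]
Sum = 4.454
p = [0.6103, 0.0826, 0.2245, 0.0826]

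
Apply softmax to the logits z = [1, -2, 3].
p = [0.1185, 0.0059, 0.8756]

exp(z) = [2.718, 0.1353, 20.09]
Sum = 22.94
p = [0.1185, 0.0059, 0.8756]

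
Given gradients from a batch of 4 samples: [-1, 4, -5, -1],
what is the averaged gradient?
Average gradient = -0.75

Average = (1/4)(-1 + 4 + -5 + -1) = -3/4 = -0.75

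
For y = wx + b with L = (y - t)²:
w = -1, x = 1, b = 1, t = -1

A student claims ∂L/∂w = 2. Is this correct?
Correct

y = (-1)(1) + 1 = 0
∂L/∂y = 2(y - t) = 2(0 - -1) = 2
∂y/∂w = x = 1
∂L/∂w = 2 × 1 = 2

Claimed value: 2
Correct: The correct gradient is 2.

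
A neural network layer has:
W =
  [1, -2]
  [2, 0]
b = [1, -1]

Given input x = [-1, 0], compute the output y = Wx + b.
y = [0, -3]

Wx = [1×-1 + -2×0, 2×-1 + 0×0]
   = [-1, -2]
y = Wx + b = [-1 + 1, -2 + -1] = [0, -3]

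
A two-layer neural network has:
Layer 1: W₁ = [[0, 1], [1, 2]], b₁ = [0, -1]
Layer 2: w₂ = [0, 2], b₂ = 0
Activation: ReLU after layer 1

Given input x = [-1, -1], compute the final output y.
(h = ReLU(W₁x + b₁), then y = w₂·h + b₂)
y = 0

Layer 1 pre-activation: z₁ = [-1, -4]
After ReLU: h = [0, 0]
Layer 2 output: y = 0×0 + 2×0 + 0 = 0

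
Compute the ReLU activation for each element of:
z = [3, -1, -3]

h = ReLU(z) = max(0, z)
h = [3, 0, 0]

ReLU applied element-wise: max(0,3)=3, max(0,-1)=0, max(0,-3)=0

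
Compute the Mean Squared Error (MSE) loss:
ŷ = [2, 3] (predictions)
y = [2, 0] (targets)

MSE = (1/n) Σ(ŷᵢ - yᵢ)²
MSE = 4.5

MSE = (1/2)((2-2)² + (3-0)²) = (1/2)(0 + 9) = 4.5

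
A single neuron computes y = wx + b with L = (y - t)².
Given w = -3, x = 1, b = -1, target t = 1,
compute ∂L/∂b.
∂L/∂b = -10

y = wx + b = (-3)(1) + -1 = -4
∂L/∂y = 2(y - t) = 2(-4 - 1) = -10
∂y/∂b = 1
∂L/∂b = ∂L/∂y · ∂y/∂b = -10 × 1 = -10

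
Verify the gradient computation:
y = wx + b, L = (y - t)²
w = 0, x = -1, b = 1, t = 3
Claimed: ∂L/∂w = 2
Incorrect

y = (0)(-1) + 1 = 1
∂L/∂y = 2(y - t) = 2(1 - 3) = -4
∂y/∂w = x = -1
∂L/∂w = -4 × -1 = 4

Claimed value: 2
Incorrect: The correct gradient is 4.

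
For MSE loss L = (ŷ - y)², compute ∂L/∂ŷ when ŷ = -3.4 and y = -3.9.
∂L/∂ŷ = 1.0

∂L/∂ŷ = 2(ŷ - y) = 2(-3.4 - -3.9) = 2(0.5) = 1.0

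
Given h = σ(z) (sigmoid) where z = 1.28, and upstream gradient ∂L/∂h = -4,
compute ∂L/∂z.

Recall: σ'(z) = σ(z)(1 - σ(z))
∂L/∂z = -0.6809

σ(1.28) = 0.7824
σ'(1.28) = σ(1.28)(1 - σ(1.28)) = 0.7824 × 0.2176 = 0.1702
∂L/∂z = ∂L/∂h · σ'(z) = -4 × 0.1702 = -0.6809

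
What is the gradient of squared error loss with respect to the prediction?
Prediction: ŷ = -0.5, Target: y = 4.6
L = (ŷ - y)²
∂L/∂ŷ = -10.2

∂L/∂ŷ = 2(ŷ - y) = 2(-0.5 - 4.6) = 2(-5.1) = -10.2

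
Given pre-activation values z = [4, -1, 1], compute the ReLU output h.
h = [4, 0, 1]

ReLU applied element-wise: max(0,4)=4, max(0,-1)=0, max(0,1)=1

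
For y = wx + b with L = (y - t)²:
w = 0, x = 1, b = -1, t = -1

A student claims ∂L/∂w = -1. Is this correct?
Incorrect

y = (0)(1) + -1 = -1
∂L/∂y = 2(y - t) = 2(-1 - -1) = 0
∂y/∂w = x = 1
∂L/∂w = 0 × 1 = 0

Claimed value: -1
Incorrect: The correct gradient is 0.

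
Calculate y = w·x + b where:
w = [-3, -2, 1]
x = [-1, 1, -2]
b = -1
y = -2

y = (-3)(-1) + (-2)(1) + (1)(-2) + -1 = -2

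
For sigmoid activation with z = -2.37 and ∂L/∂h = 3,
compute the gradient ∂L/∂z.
∂L/∂z = 0.2345

σ(-2.37) = 0.08549
σ'(-2.37) = σ(-2.37)(1 - σ(-2.37)) = 0.08549 × 0.9145 = 0.07818
∂L/∂z = ∂L/∂h · σ'(z) = 3 × 0.07818 = 0.2345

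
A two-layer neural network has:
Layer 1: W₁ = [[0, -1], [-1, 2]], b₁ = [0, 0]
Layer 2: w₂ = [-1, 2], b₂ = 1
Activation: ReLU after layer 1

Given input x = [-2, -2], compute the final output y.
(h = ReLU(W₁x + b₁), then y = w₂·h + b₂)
y = -1

Layer 1 pre-activation: z₁ = [2, -2]
After ReLU: h = [2, 0]
Layer 2 output: y = -1×2 + 2×0 + 1 = -1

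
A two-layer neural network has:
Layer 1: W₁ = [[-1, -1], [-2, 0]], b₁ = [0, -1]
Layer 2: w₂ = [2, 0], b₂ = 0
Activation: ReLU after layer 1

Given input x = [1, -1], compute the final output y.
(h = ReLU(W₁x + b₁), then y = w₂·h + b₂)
y = 0

Layer 1 pre-activation: z₁ = [0, -3]
After ReLU: h = [0, 0]
Layer 2 output: y = 2×0 + 0×0 + 0 = 0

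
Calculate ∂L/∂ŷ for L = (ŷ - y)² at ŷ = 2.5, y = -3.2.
∂L/∂ŷ = 11.4

∂L/∂ŷ = 2(ŷ - y) = 2(2.5 - -3.2) = 2(5.7) = 11.4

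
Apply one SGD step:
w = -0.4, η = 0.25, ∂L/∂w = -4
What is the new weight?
w_new = 0.6

w_new = w - η·∂L/∂w = -0.4 - 0.25×(-4) = -0.4 - (-1) = 0.6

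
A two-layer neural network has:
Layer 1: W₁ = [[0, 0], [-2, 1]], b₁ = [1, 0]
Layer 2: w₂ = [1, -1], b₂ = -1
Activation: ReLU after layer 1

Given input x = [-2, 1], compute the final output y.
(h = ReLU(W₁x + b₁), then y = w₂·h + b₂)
y = -5

Layer 1 pre-activation: z₁ = [1, 5]
After ReLU: h = [1, 5]
Layer 2 output: y = 1×1 + -1×5 + -1 = -5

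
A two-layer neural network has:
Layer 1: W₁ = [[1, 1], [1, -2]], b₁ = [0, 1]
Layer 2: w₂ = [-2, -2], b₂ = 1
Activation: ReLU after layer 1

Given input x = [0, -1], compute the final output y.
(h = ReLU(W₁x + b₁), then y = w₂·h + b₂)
y = -5

Layer 1 pre-activation: z₁ = [-1, 3]
After ReLU: h = [0, 3]
Layer 2 output: y = -2×0 + -2×3 + 1 = -5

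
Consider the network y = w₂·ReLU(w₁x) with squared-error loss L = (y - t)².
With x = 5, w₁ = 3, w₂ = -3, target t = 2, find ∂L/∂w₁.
∂L/∂w₁ = 1410

Forward pass:
z = w₁x = 3×5 = 15
h = ReLU(15) = 15
y = w₂h = -3×15 = -45

Backward pass:
∂L/∂y = 2(y - t) = 2(-45 - 2) = -94
∂y/∂h = w₂ = -3
∂h/∂z = 1 (ReLU derivative)
∂z/∂w₁ = x = 5

∂L/∂w₁ = -94 × -3 × 1 × 5 = 1410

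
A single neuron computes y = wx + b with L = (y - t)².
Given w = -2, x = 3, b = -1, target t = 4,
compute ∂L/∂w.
∂L/∂w = -66

y = wx + b = (-2)(3) + -1 = -7
∂L/∂y = 2(y - t) = 2(-7 - 4) = -22
∂y/∂w = x = 3
∂L/∂w = ∂L/∂y · ∂y/∂w = -22 × 3 = -66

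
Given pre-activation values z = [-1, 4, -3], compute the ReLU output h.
h = [0, 4, 0]

ReLU applied element-wise: max(0,-1)=0, max(0,4)=4, max(0,-3)=0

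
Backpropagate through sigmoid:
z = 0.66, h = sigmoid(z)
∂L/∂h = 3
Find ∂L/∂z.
∂L/∂z = 0.6739

σ(0.66) = 0.6593
σ'(0.66) = σ(0.66)(1 - σ(0.66)) = 0.6593 × 0.3407 = 0.2246
∂L/∂z = ∂L/∂h · σ'(z) = 3 × 0.2246 = 0.6739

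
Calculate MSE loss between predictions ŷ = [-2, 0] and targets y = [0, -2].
MSE = 4

MSE = (1/2)((-2-0)² + (0--2)²) = (1/2)(4 + 4) = 4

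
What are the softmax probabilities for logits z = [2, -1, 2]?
p = [0.4879, 0.0243, 0.4879]

exp(z) = [7.389, 0.3679, 7.389]
Sum = 15.15
p = [0.4879, 0.0243, 0.4879]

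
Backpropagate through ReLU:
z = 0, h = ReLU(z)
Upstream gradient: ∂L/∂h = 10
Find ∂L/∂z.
∂L/∂z = 0

h = ReLU(0) = 0
At z = 0: ∂h/∂z = 0 (by convention)
∂L/∂z = ∂L/∂h · ∂h/∂z = 10 × 0 = 0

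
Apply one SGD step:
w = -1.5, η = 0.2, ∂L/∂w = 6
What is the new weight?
w_new = -2.7

w_new = w - η·∂L/∂w = -1.5 - 0.2×(6) = -1.5 - (1.2) = -2.7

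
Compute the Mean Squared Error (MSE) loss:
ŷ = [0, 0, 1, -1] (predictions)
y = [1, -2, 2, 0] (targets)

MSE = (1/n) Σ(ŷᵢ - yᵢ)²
MSE = 1.75

MSE = (1/4)((0-1)² + (0--2)² + (1-2)² + (-1-0)²) = (1/4)(1 + 4 + 1 + 1) = 1.75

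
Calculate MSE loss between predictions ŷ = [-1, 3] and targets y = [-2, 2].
MSE = 1

MSE = (1/2)((-1--2)² + (3-2)²) = (1/2)(1 + 1) = 1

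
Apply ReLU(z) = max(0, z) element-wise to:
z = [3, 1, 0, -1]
h = [3, 1, 0, 0]

ReLU applied element-wise: max(0,3)=3, max(0,1)=1, max(0,0)=0, max(0,-1)=0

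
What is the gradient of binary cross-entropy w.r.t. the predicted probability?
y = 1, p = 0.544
∂L/∂p = -1.838

∂L/∂p = -y/p + (1-y)/(1-p) = -1/0.544 + 0 = -1.838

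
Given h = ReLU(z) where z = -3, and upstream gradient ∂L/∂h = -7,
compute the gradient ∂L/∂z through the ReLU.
∂L/∂z = 0

h = ReLU(-3) = 0
Since z < 0: ∂h/∂z = 0
∂L/∂z = ∂L/∂h · ∂h/∂z = -7 × 0 = 0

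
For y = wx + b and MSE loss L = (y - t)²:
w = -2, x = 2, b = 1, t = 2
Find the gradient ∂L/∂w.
∂L/∂w = -20

y = wx + b = (-2)(2) + 1 = -3
∂L/∂y = 2(y - t) = 2(-3 - 2) = -10
∂y/∂w = x = 2
∂L/∂w = ∂L/∂y · ∂y/∂w = -10 × 2 = -20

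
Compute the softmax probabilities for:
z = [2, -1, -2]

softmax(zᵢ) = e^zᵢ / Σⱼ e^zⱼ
p = [0.9362, 0.0466, 0.0171]

exp(z) = [7.389, 0.3679, 0.1353]
Sum = 7.892
p = [0.9362, 0.0466, 0.0171]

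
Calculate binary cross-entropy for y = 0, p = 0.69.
L = 1.171

L = -0·log(0.69) - 1·log(0.31) = -log(0.31) = 1.171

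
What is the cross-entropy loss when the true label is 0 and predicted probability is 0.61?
L = 0.9416

L = -0·log(0.61) - 1·log(0.39) = -log(0.39) = 0.9416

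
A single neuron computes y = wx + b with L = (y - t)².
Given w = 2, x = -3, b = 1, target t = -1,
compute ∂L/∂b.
∂L/∂b = -8

y = wx + b = (2)(-3) + 1 = -5
∂L/∂y = 2(y - t) = 2(-5 - -1) = -8
∂y/∂b = 1
∂L/∂b = ∂L/∂y · ∂y/∂b = -8 × 1 = -8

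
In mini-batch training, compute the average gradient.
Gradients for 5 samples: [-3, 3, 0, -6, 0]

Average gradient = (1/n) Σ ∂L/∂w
Average gradient = -1.2

Average = (1/5)(-3 + 3 + 0 + -6 + 0) = -6/5 = -1.2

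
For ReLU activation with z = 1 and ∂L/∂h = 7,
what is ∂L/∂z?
∂L/∂z = 7

h = ReLU(1) = 1
Since z > 0: ∂h/∂z = 1
∂L/∂z = ∂L/∂h · ∂h/∂z = 7 × 1 = 7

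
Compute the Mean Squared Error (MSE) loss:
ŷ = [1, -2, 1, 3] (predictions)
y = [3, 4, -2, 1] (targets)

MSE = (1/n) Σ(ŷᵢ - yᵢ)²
MSE = 13.25

MSE = (1/4)((1-3)² + (-2-4)² + (1--2)² + (3-1)²) = (1/4)(4 + 36 + 9 + 4) = 13.25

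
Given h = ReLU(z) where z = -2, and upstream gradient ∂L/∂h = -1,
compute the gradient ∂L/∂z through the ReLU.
∂L/∂z = 0

h = ReLU(-2) = 0
Since z < 0: ∂h/∂z = 0
∂L/∂z = ∂L/∂h · ∂h/∂z = -1 × 0 = 0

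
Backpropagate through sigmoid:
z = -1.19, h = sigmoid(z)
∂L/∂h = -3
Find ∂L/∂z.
∂L/∂z = -0.5365

σ(-1.19) = 0.2333
σ'(-1.19) = σ(-1.19)(1 - σ(-1.19)) = 0.2333 × 0.7667 = 0.1788
∂L/∂z = ∂L/∂h · σ'(z) = -3 × 0.1788 = -0.5365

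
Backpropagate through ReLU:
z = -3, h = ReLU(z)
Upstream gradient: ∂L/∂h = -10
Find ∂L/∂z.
∂L/∂z = 0

h = ReLU(-3) = 0
Since z < 0: ∂h/∂z = 0
∂L/∂z = ∂L/∂h · ∂h/∂z = -10 × 0 = 0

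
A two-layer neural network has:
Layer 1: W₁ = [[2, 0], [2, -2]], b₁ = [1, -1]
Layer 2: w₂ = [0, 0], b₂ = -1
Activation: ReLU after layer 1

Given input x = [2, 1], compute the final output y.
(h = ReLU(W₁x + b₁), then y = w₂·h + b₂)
y = -1

Layer 1 pre-activation: z₁ = [5, 1]
After ReLU: h = [5, 1]
Layer 2 output: y = 0×5 + 0×1 + -1 = -1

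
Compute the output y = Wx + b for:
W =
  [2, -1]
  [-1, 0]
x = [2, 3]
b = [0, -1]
y = [1, -3]

Wx = [2×2 + -1×3, -1×2 + 0×3]
   = [1, -2]
y = Wx + b = [1 + 0, -2 + -1] = [1, -3]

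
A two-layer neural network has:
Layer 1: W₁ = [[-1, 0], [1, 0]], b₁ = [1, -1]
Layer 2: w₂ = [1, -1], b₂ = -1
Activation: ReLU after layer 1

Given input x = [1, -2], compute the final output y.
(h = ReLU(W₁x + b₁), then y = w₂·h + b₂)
y = -1

Layer 1 pre-activation: z₁ = [0, 0]
After ReLU: h = [0, 0]
Layer 2 output: y = 1×0 + -1×0 + -1 = -1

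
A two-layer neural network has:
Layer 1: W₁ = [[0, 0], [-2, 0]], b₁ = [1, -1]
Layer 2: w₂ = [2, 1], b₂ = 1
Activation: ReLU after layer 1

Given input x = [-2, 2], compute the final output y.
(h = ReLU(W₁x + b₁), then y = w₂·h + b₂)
y = 6

Layer 1 pre-activation: z₁ = [1, 3]
After ReLU: h = [1, 3]
Layer 2 output: y = 2×1 + 1×3 + 1 = 6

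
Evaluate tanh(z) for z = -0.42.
-0.3969

tanh(-0.42) = (e^(-0.42) - e^(0.42))/(e^(-0.42) + e^(0.42)) = -0.3969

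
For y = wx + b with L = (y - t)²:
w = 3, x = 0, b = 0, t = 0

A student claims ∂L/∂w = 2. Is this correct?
Incorrect

y = (3)(0) + 0 = 0
∂L/∂y = 2(y - t) = 2(0 - 0) = 0
∂y/∂w = x = 0
∂L/∂w = 0 × 0 = 0

Claimed value: 2
Incorrect: The correct gradient is 0.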